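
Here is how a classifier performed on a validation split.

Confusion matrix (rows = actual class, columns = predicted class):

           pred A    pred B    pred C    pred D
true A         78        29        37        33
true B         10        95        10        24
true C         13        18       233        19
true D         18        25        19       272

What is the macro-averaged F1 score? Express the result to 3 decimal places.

0.687

Per-class F1 score (2·TP/(2·TP+FP+FN)):
  A: TP=78, FP=10+13+18=41, FN=29+37+33=99 → 156/296 = 0.5270
  B: TP=95, FP=29+18+25=72, FN=10+10+24=44 → 190/306 = 0.6209
  C: TP=233, FP=37+10+19=66, FN=13+18+19=50 → 466/582 = 0.8007
  D: TP=272, FP=33+24+19=76, FN=18+25+19=62 → 544/682 = 0.7977
Macro-F1 score = mean = (0.5270 + 0.6209 + 0.8007 + 0.7977) / 4 = 0.687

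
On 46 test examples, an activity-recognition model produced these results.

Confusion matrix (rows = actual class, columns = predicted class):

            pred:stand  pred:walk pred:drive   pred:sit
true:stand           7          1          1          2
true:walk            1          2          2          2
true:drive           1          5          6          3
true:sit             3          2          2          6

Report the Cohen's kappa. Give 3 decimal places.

Observed agreement pₒ = trace/N = 21/46 = 0.4565
Expected agreement pₑ = Σ (rowᵢ·colᵢ)/N² = (11·12 + 7·10 + 15·11 + 13·13)/46² = 0.2533
κ = (pₒ − pₑ)/(1 − pₑ) = (0.4565 − 0.2533)/(1 − 0.2533) = 0.272

0.272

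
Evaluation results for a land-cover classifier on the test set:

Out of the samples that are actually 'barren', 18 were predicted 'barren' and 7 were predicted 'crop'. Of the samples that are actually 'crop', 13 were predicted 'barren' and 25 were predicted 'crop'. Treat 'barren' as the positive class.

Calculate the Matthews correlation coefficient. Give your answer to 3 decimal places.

0.370

MCC = (TP·TN − FP·FN) / √((TP+FP)(TP+FN)(TN+FP)(TN+FN))
Numerator = 18·25 − 13·7 = 359
Denominator = √(31·25·38·32) = √942400 = 970.7729
MCC = 359 / 970.7729 = 0.370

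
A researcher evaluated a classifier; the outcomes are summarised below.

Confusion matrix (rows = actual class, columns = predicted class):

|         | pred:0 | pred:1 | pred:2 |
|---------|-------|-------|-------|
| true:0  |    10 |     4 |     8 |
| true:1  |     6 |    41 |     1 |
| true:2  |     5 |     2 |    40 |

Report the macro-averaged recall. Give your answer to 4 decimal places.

Per-class recall (TP/(TP+FN)):
  0: TP=10, FN=4+8=12 → 10/22 = 0.45455
  1: TP=41, FN=6+1=7 → 41/48 = 0.85417
  2: TP=40, FN=5+2=7 → 40/47 = 0.85106
Macro-recall = mean = (0.45455 + 0.85417 + 0.85106) / 3 = 0.7199

0.7199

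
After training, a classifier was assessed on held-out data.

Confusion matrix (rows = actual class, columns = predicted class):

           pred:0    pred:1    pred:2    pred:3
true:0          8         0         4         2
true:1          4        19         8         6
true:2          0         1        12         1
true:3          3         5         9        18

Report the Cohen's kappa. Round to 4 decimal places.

0.4234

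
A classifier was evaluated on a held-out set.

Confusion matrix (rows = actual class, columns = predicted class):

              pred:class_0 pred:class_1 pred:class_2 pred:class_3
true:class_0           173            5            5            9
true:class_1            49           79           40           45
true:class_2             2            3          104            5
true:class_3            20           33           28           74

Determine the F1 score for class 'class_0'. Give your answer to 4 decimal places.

0.7936

Treat 'class_0' as positive and all other classes as negative.
F1 score = 2·TP/(2·TP+FP+FN).
class_0: TP=173, FP=49+2+20=71, FN=5+5+9=19 → 346/436 = 0.79358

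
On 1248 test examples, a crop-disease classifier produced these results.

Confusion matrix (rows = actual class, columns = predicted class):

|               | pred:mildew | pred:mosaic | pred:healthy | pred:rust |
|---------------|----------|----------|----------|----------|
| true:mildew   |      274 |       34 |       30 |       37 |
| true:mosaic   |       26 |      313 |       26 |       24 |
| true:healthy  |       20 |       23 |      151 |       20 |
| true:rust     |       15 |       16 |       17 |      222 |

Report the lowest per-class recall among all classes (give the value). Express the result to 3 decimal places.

0.706

Per-class recall (TP/(TP+FN)):
  mildew: TP=274, FN=34+30+37=101 → 274/375 = 0.7307
  mosaic: TP=313, FN=26+26+24=76 → 313/389 = 0.8046
  healthy: TP=151, FN=20+23+20=63 → 151/214 = 0.7056
  rust: TP=222, FN=15+16+17=48 → 222/270 = 0.8222
Lowest is class 'healthy' with recall = 0.706.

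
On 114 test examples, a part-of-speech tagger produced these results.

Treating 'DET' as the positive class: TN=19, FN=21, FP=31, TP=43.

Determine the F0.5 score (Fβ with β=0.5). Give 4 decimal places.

0.5972

Fβ = (1+β²)·TP / ((1+β²)·TP + β²·FN + FP), with β²=1/4
= 1.25·43 / (1.25·43 + 0.25·21 + 31) = 0.5972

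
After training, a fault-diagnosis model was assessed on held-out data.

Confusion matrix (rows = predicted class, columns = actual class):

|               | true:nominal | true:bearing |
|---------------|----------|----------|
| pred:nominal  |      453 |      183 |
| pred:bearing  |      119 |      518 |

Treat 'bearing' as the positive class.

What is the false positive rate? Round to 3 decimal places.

0.208

FPR = FP/(FP+TN) = 119/(119+453) = 0.208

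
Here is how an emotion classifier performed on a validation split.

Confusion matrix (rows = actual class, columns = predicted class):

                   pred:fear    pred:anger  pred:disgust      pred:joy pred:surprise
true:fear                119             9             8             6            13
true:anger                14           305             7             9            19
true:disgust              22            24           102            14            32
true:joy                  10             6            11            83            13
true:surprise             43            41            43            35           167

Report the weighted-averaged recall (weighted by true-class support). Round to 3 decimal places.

0.672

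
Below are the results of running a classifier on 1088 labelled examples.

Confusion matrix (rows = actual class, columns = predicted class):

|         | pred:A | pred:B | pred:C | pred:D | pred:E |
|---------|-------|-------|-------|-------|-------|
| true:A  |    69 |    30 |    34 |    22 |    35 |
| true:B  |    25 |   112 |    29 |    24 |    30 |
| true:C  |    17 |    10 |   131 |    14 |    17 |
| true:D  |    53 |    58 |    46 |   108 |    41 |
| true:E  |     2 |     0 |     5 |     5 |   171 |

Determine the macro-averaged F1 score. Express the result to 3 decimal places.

0.536

Per-class F1 score (2·TP/(2·TP+FP+FN)):
  A: TP=69, FP=25+17+53+2=97, FN=30+34+22+35=121 → 138/356 = 0.3876
  B: TP=112, FP=30+10+58+0=98, FN=25+29+24+30=108 → 224/430 = 0.5209
  C: TP=131, FP=34+29+46+5=114, FN=17+10+14+17=58 → 262/434 = 0.6037
  D: TP=108, FP=22+24+14+5=65, FN=53+58+46+41=198 → 216/479 = 0.4509
  E: TP=171, FP=35+30+17+41=123, FN=2+0+5+5=12 → 342/477 = 0.7170
Macro-F1 score = mean = (0.3876 + 0.5209 + 0.6037 + 0.4509 + 0.7170) / 5 = 0.536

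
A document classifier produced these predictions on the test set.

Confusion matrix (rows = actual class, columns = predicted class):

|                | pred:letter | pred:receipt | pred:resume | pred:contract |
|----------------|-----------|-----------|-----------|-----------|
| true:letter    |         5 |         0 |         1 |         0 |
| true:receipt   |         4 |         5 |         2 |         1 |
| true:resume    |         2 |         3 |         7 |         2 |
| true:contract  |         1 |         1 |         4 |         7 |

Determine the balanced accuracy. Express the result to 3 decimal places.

Balanced accuracy = mean of per-class recall.
  letter: recall = 5/6 = 0.8333
  receipt: recall = 5/12 = 0.4167
  resume: recall = 7/14 = 0.5000
  contract: recall = 7/13 = 0.5385
Mean = (0.8333 + 0.4167 + 0.5000 + 0.5385) / 4 = 0.572

0.572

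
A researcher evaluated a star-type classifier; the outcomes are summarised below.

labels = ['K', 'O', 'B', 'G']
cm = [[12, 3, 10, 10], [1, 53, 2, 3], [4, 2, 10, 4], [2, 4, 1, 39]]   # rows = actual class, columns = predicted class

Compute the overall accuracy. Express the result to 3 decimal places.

Accuracy = trace / total = (12+53+10+39=114) / 160 = 114/160 = 0.713

0.713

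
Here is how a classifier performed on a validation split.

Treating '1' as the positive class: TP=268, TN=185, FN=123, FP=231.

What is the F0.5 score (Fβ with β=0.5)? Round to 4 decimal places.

0.5614

Fβ = (1+β²)·TP / ((1+β²)·TP + β²·FN + FP), with β²=1/4
= 1.25·268 / (1.25·268 + 0.25·123 + 231) = 0.5614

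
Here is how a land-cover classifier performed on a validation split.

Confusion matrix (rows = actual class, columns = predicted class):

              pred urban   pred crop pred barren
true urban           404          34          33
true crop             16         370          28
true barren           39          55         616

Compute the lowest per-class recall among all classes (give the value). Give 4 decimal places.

Per-class recall (TP/(TP+FN)):
  urban: TP=404, FN=34+33=67 → 404/471 = 0.85775
  crop: TP=370, FN=16+28=44 → 370/414 = 0.89372
  barren: TP=616, FN=39+55=94 → 616/710 = 0.86761
Lowest is class 'urban' with recall = 0.8577.

0.8577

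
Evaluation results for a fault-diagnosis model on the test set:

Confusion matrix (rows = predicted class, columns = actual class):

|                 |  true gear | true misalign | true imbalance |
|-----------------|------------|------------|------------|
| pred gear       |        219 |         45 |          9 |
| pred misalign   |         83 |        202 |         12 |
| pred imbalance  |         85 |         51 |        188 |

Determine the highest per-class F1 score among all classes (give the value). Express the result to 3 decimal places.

0.705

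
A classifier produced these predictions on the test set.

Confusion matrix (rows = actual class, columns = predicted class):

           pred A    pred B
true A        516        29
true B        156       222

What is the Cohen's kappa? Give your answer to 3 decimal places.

Observed agreement pₒ = trace/N = 738/923 = 0.7996
Expected agreement pₑ = Σ (rowᵢ·colᵢ)/N² = (545·672 + 378·251)/923² = 0.5413
κ = (pₒ − pₑ)/(1 − pₑ) = (0.7996 − 0.5413)/(1 − 0.5413) = 0.563

0.563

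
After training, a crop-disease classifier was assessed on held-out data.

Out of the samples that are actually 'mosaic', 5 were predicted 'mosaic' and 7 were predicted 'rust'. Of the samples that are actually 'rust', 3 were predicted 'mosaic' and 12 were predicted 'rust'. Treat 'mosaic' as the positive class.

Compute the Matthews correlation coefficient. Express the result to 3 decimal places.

MCC = (TP·TN − FP·FN) / √((TP+FP)(TP+FN)(TN+FP)(TN+FN))
Numerator = 5·12 − 3·7 = 39
Denominator = √(8·12·15·19) = √27360 = 165.4086
MCC = 39 / 165.4086 = 0.236

0.236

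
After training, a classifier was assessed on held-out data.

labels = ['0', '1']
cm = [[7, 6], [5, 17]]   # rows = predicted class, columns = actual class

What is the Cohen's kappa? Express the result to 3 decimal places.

Observed agreement pₒ = trace/N = 24/35 = 0.6857
Expected agreement pₑ = Σ (rowᵢ·colᵢ)/N² = (12·13 + 23·22)/35² = 0.5404
κ = (pₒ − pₑ)/(1 − pₑ) = (0.6857 − 0.5404)/(1 − 0.5404) = 0.316

0.316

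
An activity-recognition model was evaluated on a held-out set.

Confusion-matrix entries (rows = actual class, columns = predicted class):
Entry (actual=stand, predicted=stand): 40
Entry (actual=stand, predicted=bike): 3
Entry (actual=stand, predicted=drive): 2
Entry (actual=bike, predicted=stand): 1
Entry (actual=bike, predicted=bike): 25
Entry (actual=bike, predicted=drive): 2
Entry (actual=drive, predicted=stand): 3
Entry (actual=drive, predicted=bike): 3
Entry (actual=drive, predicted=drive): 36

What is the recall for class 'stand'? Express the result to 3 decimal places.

0.889

One-vs-rest for 'stand': TP = diagonal; FP = other classes predicted 'stand'; FN = 'stand' predicted as other.
recall = TP/(TP+FN).
stand: TP=40, FN=3+2=5 → 40/45 = 0.8889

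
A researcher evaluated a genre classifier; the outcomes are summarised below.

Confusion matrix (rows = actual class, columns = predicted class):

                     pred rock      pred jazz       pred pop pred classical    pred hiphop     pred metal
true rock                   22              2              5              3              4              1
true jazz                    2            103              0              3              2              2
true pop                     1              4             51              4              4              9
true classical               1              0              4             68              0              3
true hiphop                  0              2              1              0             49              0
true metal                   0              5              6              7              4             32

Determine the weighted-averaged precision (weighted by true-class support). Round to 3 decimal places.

0.803

Per-class precision (TP/(TP+FP)):
  rock: TP=22, FP=2+1+1+0+0=4 → 22/26 = 0.8462
  jazz: TP=103, FP=2+4+0+2+5=13 → 103/116 = 0.8879
  pop: TP=51, FP=5+0+4+1+6=16 → 51/67 = 0.7612
  classical: TP=68, FP=3+3+4+0+7=17 → 68/85 = 0.8000
  hiphop: TP=49, FP=4+2+4+0+4=14 → 49/63 = 0.7778
  metal: TP=32, FP=1+2+9+3+0=15 → 32/47 = 0.6809
Weighted-precision = Σ (supportᵢ/N)·precisionᵢ with N=404: (37/404)·0.8462 + (112/404)·0.8879 + (73/404)·0.7612 + (76/404)·0.8000 + (52/404)·0.7778 + (54/404)·0.6809 = 0.803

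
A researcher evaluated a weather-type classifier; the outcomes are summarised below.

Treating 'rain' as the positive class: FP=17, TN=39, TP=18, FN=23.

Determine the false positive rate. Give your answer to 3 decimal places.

0.304

FPR = FP/(FP+TN) = 17/(17+39) = 0.304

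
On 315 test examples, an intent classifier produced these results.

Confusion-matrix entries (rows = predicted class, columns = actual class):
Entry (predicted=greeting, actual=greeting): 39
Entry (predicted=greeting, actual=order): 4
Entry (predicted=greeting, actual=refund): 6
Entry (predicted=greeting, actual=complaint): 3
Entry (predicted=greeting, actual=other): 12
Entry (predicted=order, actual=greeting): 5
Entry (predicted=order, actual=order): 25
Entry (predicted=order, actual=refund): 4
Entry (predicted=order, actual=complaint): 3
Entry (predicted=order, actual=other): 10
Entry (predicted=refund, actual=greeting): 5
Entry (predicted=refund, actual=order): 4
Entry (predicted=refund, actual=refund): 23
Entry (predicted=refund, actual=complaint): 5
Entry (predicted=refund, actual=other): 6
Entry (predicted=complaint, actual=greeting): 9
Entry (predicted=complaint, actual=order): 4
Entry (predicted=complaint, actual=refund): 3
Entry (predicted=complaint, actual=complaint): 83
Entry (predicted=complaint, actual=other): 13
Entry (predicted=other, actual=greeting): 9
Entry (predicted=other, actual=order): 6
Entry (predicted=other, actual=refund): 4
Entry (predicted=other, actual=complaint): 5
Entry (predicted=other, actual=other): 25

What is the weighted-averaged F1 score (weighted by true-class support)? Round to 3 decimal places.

0.611

Per-class F1 score (2·TP/(2·TP+FP+FN)):
  greeting: TP=39, FP=4+6+3+12=25, FN=5+5+9+9=28 → 78/131 = 0.5954
  order: TP=25, FP=5+4+3+10=22, FN=4+4+4+6=18 → 50/90 = 0.5556
  refund: TP=23, FP=5+4+5+6=20, FN=6+4+3+4=17 → 46/83 = 0.5542
  complaint: TP=83, FP=9+4+3+13=29, FN=3+3+5+5=16 → 166/211 = 0.7867
  other: TP=25, FP=9+6+4+5=24, FN=12+10+6+13=41 → 50/115 = 0.4348
Weighted-F1 score = Σ (supportᵢ/N)·F1 scoreᵢ with N=315: (67/315)·0.5954 + (43/315)·0.5556 + (40/315)·0.5542 + (99/315)·0.7867 + (66/315)·0.4348 = 0.611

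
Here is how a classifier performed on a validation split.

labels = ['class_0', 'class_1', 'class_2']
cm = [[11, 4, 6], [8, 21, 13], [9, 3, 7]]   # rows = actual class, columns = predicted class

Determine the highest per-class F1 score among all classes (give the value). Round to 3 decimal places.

Per-class F1 score (2·TP/(2·TP+FP+FN)):
  class_0: TP=11, FP=8+9=17, FN=4+6=10 → 22/49 = 0.4490
  class_1: TP=21, FP=4+3=7, FN=8+13=21 → 42/70 = 0.6000
  class_2: TP=7, FP=6+13=19, FN=9+3=12 → 14/45 = 0.3111
Highest is class 'class_1' with F1 score = 0.600.

0.600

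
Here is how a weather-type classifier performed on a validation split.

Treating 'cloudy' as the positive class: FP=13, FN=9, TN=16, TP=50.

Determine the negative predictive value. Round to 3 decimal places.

0.640

NPV = TN/(TN+FN) = 16/(16+9) = 0.640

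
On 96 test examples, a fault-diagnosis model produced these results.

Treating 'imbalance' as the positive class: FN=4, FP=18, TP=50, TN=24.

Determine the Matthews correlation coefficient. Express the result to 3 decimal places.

0.543

MCC = (TP·TN − FP·FN) / √((TP+FP)(TP+FN)(TN+FP)(TN+FN))
Numerator = 50·24 − 18·4 = 1128
Denominator = √(68·54·42·28) = √4318272 = 2078.0452
MCC = 1128 / 2078.0452 = 0.543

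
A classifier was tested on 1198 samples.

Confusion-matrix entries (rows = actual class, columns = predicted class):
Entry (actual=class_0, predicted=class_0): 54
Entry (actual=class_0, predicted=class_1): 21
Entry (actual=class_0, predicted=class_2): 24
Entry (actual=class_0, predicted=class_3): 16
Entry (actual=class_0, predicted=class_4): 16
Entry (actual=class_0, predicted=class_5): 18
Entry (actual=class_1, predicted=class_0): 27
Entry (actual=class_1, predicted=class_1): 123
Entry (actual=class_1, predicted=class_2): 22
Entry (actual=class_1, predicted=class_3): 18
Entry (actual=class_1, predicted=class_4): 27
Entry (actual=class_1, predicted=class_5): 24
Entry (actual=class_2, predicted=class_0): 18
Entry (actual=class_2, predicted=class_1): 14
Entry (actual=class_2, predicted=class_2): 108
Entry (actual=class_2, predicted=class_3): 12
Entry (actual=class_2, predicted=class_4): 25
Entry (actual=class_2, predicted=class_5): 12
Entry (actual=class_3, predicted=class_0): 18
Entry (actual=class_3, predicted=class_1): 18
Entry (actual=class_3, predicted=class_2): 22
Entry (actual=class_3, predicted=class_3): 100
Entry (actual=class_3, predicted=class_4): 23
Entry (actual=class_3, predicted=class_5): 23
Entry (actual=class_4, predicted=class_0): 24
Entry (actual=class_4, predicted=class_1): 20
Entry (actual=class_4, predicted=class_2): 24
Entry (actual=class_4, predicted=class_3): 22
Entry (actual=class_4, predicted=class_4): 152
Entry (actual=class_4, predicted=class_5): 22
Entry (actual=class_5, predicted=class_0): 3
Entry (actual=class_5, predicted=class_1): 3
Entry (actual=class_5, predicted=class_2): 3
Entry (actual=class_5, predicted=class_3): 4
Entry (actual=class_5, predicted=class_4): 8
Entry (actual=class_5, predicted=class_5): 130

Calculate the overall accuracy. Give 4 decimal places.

Accuracy = trace / total = (54+123+108+100+152+130=667) / 1198 = 667/1198 = 0.5568

0.5568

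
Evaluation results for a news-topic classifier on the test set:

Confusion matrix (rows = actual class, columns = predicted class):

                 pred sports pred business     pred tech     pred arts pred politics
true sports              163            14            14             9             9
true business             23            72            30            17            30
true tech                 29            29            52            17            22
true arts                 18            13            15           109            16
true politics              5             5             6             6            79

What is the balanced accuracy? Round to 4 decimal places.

0.5934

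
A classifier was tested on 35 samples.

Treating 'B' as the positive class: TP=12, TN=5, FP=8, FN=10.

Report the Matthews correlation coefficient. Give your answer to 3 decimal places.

-0.068

MCC = (TP·TN − FP·FN) / √((TP+FP)(TP+FN)(TN+FP)(TN+FN))
Numerator = 12·5 − 8·10 = -20
Denominator = √(20·22·13·15) = √85800 = 292.9164
MCC = -20 / 292.9164 = -0.068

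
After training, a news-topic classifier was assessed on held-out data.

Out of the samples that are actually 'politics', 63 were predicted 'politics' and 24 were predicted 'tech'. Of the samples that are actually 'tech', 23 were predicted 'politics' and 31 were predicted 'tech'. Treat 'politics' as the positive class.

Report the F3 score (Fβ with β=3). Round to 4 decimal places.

Fβ = (1+β²)·TP / ((1+β²)·TP + β²·FN + FP), with β²=9
= 10·63 / (10·63 + 9·24 + 23) = 0.7250

0.7250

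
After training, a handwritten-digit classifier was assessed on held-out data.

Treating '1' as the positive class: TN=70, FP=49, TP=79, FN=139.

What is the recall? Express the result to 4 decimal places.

Recall = TP/(TP+FN) = 79/(79+139) = 79/218 = 0.3624

0.3624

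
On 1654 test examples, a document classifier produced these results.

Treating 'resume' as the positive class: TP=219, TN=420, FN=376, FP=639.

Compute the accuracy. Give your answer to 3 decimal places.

0.386

Accuracy = (TP+TN)/N = (219+420)/1654 = 0.386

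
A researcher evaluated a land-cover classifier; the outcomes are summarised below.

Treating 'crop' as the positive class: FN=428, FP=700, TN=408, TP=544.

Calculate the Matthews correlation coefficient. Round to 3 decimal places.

-0.073

MCC = (TP·TN − FP·FN) / √((TP+FP)(TP+FN)(TN+FP)(TN+FN))
Numerator = 544·408 − 700·428 = -77648
Denominator = √(1244·972·1108·836) = √1120037808384 = 1058318.3871
MCC = -77648 / 1058318.3871 = -0.073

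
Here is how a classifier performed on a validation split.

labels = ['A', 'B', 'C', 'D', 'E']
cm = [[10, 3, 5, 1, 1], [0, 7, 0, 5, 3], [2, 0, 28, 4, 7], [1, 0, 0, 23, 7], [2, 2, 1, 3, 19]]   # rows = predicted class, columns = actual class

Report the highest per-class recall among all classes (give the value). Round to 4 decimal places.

0.8235

Per-class recall (TP/(TP+FN)):
  A: TP=10, FN=0+2+1+2=5 → 10/15 = 0.66667
  B: TP=7, FN=3+0+0+2=5 → 7/12 = 0.58333
  C: TP=28, FN=5+0+0+1=6 → 28/34 = 0.82353
  D: TP=23, FN=1+5+4+3=13 → 23/36 = 0.63889
  E: TP=19, FN=1+3+7+7=18 → 19/37 = 0.51351
Highest is class 'C' with recall = 0.8235.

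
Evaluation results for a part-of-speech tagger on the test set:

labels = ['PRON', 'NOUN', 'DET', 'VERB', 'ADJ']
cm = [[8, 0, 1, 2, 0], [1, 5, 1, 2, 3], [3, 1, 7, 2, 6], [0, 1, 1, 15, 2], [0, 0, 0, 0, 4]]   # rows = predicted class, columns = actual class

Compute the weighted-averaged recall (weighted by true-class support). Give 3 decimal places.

Per-class recall (TP/(TP+FN)):
  PRON: TP=8, FN=1+3+0+0=4 → 8/12 = 0.6667
  NOUN: TP=5, FN=0+1+1+0=2 → 5/7 = 0.7143
  DET: TP=7, FN=1+1+1+0=3 → 7/10 = 0.7000
  VERB: TP=15, FN=2+2+2+0=6 → 15/21 = 0.7143
  ADJ: TP=4, FN=0+3+6+2=11 → 4/15 = 0.2667
Weighted-recall = Σ (supportᵢ/N)·recallᵢ with N=65: (12/65)·0.6667 + (7/65)·0.7143 + (10/65)·0.7000 + (21/65)·0.7143 + (15/65)·0.2667 = 0.600

0.600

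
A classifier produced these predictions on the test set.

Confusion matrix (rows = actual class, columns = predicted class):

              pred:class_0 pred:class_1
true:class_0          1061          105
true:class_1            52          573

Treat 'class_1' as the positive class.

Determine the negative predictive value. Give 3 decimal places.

0.953

NPV = TN/(TN+FN) = 1061/(1061+52) = 0.953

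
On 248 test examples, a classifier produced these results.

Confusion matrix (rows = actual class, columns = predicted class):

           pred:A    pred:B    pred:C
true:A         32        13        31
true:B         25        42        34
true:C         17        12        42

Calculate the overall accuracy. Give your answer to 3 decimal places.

Accuracy = trace / total = (32+42+42=116) / 248 = 116/248 = 0.468

0.468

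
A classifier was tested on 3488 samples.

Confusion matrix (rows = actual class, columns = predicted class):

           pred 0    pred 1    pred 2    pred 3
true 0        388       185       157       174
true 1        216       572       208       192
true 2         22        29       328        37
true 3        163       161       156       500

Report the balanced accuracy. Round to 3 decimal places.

Balanced accuracy = mean of per-class recall.
  0: recall = 388/904 = 0.4292
  1: recall = 572/1188 = 0.4815
  2: recall = 328/416 = 0.7885
  3: recall = 500/980 = 0.5102
Mean = (0.4292 + 0.4815 + 0.7885 + 0.5102) / 4 = 0.552

0.552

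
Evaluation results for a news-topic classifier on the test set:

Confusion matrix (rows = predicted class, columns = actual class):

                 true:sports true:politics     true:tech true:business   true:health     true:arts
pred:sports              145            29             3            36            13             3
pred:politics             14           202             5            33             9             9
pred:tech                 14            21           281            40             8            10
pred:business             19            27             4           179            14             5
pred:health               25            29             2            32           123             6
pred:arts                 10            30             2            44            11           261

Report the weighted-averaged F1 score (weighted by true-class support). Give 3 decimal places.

Per-class F1 score (2·TP/(2·TP+FP+FN)):
  sports: TP=145, FP=29+3+36+13+3=84, FN=14+14+19+25+10=82 → 290/456 = 0.6360
  politics: TP=202, FP=14+5+33+9+9=70, FN=29+21+27+29+30=136 → 404/610 = 0.6623
  tech: TP=281, FP=14+21+40+8+10=93, FN=3+5+4+2+2=16 → 562/671 = 0.8376
  business: TP=179, FP=19+27+4+14+5=69, FN=36+33+40+32+44=185 → 358/612 = 0.5850
  health: TP=123, FP=25+29+2+32+6=94, FN=13+9+8+14+11=55 → 246/395 = 0.6228
  arts: TP=261, FP=10+30+2+44+11=97, FN=3+9+10+5+6=33 → 522/652 = 0.8006
Weighted-F1 score = Σ (supportᵢ/N)·F1 scoreᵢ with N=1698: (227/1698)·0.6360 + (338/1698)·0.6623 + (297/1698)·0.8376 + (364/1698)·0.5850 + (178/1698)·0.6228 + (294/1698)·0.8006 = 0.693

0.693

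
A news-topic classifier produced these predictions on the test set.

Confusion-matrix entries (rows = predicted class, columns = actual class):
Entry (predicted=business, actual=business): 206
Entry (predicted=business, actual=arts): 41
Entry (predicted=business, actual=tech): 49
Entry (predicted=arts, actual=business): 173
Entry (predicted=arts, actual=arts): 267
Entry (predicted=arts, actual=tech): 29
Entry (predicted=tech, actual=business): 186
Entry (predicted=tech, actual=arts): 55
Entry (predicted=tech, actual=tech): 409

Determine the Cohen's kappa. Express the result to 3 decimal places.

Observed agreement pₒ = trace/N = 882/1415 = 0.6233
Expected agreement pₑ = Σ (rowᵢ·colᵢ)/N² = (565·296 + 363·469 + 487·650)/1415² = 0.3267
κ = (pₒ − pₑ)/(1 − pₑ) = (0.6233 − 0.3267)/(1 − 0.3267) = 0.441

0.441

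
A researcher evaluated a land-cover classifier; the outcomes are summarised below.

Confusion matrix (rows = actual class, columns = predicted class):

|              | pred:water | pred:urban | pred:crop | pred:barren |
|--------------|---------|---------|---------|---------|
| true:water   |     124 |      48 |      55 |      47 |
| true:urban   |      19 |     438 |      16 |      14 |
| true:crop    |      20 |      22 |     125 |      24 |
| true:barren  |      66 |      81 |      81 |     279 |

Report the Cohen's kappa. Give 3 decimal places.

0.533

Observed agreement pₒ = trace/N = 966/1459 = 0.6621
Expected agreement pₑ = Σ (rowᵢ·colᵢ)/N² = (274·229 + 487·589 + 191·277 + 507·364)/1459² = 0.2758
κ = (pₒ − pₑ)/(1 − pₑ) = (0.6621 − 0.2758)/(1 − 0.2758) = 0.533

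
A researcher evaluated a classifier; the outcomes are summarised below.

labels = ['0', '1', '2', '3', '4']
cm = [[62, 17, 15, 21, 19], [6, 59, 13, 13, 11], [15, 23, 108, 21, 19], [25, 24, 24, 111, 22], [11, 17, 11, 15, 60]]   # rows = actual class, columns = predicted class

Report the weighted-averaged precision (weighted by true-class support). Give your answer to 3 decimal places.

Per-class precision (TP/(TP+FP)):
  0: TP=62, FP=6+15+25+11=57 → 62/119 = 0.5210
  1: TP=59, FP=17+23+24+17=81 → 59/140 = 0.4214
  2: TP=108, FP=15+13+24+11=63 → 108/171 = 0.6316
  3: TP=111, FP=21+13+21+15=70 → 111/181 = 0.6133
  4: TP=60, FP=19+11+19+22=71 → 60/131 = 0.4580
Weighted-precision = Σ (supportᵢ/N)·precisionᵢ with N=742: (134/742)·0.5210 + (102/742)·0.4214 + (186/742)·0.6316 + (206/742)·0.6133 + (114/742)·0.4580 = 0.551

0.551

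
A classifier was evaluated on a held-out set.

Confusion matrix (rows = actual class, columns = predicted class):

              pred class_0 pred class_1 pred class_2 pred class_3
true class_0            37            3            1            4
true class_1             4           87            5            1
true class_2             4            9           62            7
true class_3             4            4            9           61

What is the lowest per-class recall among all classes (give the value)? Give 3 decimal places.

Per-class recall (TP/(TP+FN)):
  class_0: TP=37, FN=3+1+4=8 → 37/45 = 0.8222
  class_1: TP=87, FN=4+5+1=10 → 87/97 = 0.8969
  class_2: TP=62, FN=4+9+7=20 → 62/82 = 0.7561
  class_3: TP=61, FN=4+4+9=17 → 61/78 = 0.7821
Lowest is class 'class_2' with recall = 0.756.

0.756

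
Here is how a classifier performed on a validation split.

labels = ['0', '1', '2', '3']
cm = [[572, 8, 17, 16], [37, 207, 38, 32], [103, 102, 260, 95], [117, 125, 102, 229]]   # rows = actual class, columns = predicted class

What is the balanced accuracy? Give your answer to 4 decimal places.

0.6141

Balanced accuracy = mean of per-class recall.
  0: recall = 572/613 = 0.93312
  1: recall = 207/314 = 0.65924
  2: recall = 260/560 = 0.46429
  3: recall = 229/573 = 0.39965
Mean = (0.93312 + 0.65924 + 0.46429 + 0.39965) / 4 = 0.6141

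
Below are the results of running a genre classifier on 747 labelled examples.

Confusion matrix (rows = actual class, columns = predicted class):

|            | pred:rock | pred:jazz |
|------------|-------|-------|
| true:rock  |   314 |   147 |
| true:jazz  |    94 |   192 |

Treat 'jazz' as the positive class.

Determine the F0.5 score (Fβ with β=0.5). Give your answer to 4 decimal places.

Fβ = (1+β²)·TP / ((1+β²)·TP + β²·FN + FP), with β²=1/4
= 1.25·192 / (1.25·192 + 0.25·94 + 147) = 0.5847

0.5847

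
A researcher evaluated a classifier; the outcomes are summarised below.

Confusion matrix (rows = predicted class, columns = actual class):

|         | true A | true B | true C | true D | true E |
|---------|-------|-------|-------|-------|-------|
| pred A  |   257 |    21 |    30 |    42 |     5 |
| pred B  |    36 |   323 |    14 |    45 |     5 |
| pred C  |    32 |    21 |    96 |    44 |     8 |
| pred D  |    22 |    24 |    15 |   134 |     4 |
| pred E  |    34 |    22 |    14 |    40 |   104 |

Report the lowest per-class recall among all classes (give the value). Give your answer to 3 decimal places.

Per-class recall (TP/(TP+FN)):
  A: TP=257, FN=36+32+22+34=124 → 257/381 = 0.6745
  B: TP=323, FN=21+21+24+22=88 → 323/411 = 0.7859
  C: TP=96, FN=30+14+15+14=73 → 96/169 = 0.5680
  D: TP=134, FN=42+45+44+40=171 → 134/305 = 0.4393
  E: TP=104, FN=5+5+8+4=22 → 104/126 = 0.8254
Lowest is class 'D' with recall = 0.439.

0.439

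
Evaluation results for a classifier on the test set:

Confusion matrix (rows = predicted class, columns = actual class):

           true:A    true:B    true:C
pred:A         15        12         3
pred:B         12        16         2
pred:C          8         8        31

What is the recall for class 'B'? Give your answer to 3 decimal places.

Take TP from the diagonal, FP from the rest of the 'B' prediction marginal, FN from the rest of the 'B' actual marginal.
recall = TP/(TP+FN).
B: TP=16, FN=12+8=20 → 16/36 = 0.4444

0.444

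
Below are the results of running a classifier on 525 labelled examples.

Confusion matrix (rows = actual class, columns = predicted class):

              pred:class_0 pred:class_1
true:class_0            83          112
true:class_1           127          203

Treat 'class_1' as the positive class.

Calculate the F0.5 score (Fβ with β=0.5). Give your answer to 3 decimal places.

0.638

Fβ = (1+β²)·TP / ((1+β²)·TP + β²·FN + FP), with β²=1/4
= 1.25·203 / (1.25·203 + 0.25·127 + 112) = 0.638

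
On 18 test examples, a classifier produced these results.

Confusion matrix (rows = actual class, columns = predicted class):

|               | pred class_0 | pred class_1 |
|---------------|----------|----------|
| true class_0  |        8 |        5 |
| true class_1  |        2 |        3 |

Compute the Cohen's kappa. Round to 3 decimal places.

Observed agreement pₒ = trace/N = 11/18 = 0.6111
Expected agreement pₑ = Σ (rowᵢ·colᵢ)/N² = (13·10 + 5·8)/18² = 0.5247
κ = (pₒ − pₑ)/(1 − pₑ) = (0.6111 − 0.5247)/(1 − 0.5247) = 0.182

0.182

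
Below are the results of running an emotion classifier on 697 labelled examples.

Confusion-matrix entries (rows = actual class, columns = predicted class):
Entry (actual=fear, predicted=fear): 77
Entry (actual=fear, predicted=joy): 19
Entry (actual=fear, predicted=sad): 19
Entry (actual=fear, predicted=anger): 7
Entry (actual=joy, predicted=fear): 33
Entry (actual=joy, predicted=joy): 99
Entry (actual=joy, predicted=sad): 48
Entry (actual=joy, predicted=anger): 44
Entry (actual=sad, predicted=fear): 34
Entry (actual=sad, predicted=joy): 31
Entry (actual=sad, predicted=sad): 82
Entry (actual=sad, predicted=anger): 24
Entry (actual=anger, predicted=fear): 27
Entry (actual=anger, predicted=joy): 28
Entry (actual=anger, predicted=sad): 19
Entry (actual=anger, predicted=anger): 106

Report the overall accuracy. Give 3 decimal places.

Accuracy = trace / total = (77+99+82+106=364) / 697 = 364/697 = 0.522

0.522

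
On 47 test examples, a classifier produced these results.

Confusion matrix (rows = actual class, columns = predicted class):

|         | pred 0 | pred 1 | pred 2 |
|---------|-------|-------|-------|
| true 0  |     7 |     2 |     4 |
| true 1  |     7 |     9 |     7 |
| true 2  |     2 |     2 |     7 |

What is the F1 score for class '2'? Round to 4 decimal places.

0.4828

Treat '2' as positive and all other classes as negative.
F1 score = 2·TP/(2·TP+FP+FN).
2: TP=7, FP=4+7=11, FN=2+2=4 → 14/29 = 0.48276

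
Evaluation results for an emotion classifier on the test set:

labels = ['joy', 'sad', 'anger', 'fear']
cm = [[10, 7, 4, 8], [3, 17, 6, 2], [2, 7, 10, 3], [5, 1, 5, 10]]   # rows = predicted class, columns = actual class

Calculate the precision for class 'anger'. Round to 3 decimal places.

0.455

Take TP from the diagonal, FP from the rest of the 'anger' prediction marginal, FN from the rest of the 'anger' actual marginal.
precision = TP/(TP+FP).
anger: TP=10, FP=2+7+3=12 → 10/22 = 0.4545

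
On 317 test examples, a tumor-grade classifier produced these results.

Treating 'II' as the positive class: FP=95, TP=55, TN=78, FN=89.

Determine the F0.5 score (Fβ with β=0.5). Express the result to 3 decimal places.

0.370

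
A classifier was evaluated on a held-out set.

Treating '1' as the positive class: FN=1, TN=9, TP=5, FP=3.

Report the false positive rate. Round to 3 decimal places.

FPR = FP/(FP+TN) = 3/(3+9) = 0.250

0.250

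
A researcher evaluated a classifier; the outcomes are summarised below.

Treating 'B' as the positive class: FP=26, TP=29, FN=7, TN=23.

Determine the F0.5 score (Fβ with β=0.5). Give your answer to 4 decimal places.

0.5664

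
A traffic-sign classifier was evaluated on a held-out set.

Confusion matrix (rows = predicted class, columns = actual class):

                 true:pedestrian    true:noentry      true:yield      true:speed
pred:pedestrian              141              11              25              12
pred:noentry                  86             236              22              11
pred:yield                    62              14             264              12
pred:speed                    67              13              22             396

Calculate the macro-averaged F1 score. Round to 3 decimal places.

0.723

Per-class F1 score (2·TP/(2·TP+FP+FN)):
  pedestrian: TP=141, FP=11+25+12=48, FN=86+62+67=215 → 282/545 = 0.5174
  noentry: TP=236, FP=86+22+11=119, FN=11+14+13=38 → 472/629 = 0.7504
  yield: TP=264, FP=62+14+12=88, FN=25+22+22=69 → 528/685 = 0.7708
  speed: TP=396, FP=67+13+22=102, FN=12+11+12=35 → 792/929 = 0.8525
Macro-F1 score = mean = (0.5174 + 0.7504 + 0.7708 + 0.8525) / 4 = 0.723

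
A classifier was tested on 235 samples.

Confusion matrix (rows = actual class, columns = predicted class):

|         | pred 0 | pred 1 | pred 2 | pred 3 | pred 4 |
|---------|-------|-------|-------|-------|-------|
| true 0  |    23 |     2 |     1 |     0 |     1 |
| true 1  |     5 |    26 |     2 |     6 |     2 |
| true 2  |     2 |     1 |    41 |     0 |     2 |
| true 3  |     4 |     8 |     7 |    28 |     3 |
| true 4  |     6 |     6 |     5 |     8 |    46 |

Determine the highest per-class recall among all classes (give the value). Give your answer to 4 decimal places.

0.8913

Per-class recall (TP/(TP+FN)):
  0: TP=23, FN=2+1+0+1=4 → 23/27 = 0.85185
  1: TP=26, FN=5+2+6+2=15 → 26/41 = 0.63415
  2: TP=41, FN=2+1+0+2=5 → 41/46 = 0.89130
  3: TP=28, FN=4+8+7+3=22 → 28/50 = 0.56000
  4: TP=46, FN=6+6+5+8=25 → 46/71 = 0.64789
Highest is class '2' with recall = 0.8913.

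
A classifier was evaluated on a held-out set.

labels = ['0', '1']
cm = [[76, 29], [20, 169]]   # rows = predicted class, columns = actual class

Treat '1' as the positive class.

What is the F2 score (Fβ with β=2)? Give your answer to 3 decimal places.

0.861

Fβ = (1+β²)·TP / ((1+β²)·TP + β²·FN + FP), with β²=4
= 5·169 / (5·169 + 4·29 + 20) = 0.861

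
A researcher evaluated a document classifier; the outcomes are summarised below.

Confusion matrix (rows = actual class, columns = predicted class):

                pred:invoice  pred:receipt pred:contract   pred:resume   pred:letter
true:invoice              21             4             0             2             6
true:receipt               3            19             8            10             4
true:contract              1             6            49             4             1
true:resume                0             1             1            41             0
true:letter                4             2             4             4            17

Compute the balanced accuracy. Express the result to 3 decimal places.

0.675

Balanced accuracy = mean of per-class recall.
  invoice: recall = 21/33 = 0.6364
  receipt: recall = 19/44 = 0.4318
  contract: recall = 49/61 = 0.8033
  resume: recall = 41/43 = 0.9535
  letter: recall = 17/31 = 0.5484
Mean = (0.6364 + 0.4318 + 0.8033 + 0.9535 + 0.5484) / 5 = 0.675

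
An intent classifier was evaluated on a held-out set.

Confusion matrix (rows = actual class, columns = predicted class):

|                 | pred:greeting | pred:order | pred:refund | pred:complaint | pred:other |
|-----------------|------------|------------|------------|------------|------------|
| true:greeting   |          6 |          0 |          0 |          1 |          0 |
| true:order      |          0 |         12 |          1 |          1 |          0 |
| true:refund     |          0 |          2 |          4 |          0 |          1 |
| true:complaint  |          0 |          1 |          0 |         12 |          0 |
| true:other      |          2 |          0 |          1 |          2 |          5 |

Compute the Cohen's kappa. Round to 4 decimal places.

Observed agreement pₒ = trace/N = 39/51 = 0.76471
Expected agreement pₑ = Σ (rowᵢ·colᵢ)/N² = (7·8 + 14·15 + 7·6 + 13·16 + 10·6)/51² = 0.22145
κ = (pₒ − pₑ)/(1 − pₑ) = (0.76471 − 0.22145)/(1 − 0.22145) = 0.6978

0.6978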